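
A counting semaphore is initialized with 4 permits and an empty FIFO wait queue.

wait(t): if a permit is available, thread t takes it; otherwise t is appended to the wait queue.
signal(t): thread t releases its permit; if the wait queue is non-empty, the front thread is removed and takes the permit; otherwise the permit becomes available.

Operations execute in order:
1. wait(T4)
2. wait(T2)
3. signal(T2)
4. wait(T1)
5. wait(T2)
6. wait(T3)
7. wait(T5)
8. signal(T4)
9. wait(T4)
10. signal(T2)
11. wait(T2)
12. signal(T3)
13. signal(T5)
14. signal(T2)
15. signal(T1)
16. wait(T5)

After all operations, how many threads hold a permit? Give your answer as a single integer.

Answer: 2

Derivation:
Step 1: wait(T4) -> count=3 queue=[] holders={T4}
Step 2: wait(T2) -> count=2 queue=[] holders={T2,T4}
Step 3: signal(T2) -> count=3 queue=[] holders={T4}
Step 4: wait(T1) -> count=2 queue=[] holders={T1,T4}
Step 5: wait(T2) -> count=1 queue=[] holders={T1,T2,T4}
Step 6: wait(T3) -> count=0 queue=[] holders={T1,T2,T3,T4}
Step 7: wait(T5) -> count=0 queue=[T5] holders={T1,T2,T3,T4}
Step 8: signal(T4) -> count=0 queue=[] holders={T1,T2,T3,T5}
Step 9: wait(T4) -> count=0 queue=[T4] holders={T1,T2,T3,T5}
Step 10: signal(T2) -> count=0 queue=[] holders={T1,T3,T4,T5}
Step 11: wait(T2) -> count=0 queue=[T2] holders={T1,T3,T4,T5}
Step 12: signal(T3) -> count=0 queue=[] holders={T1,T2,T4,T5}
Step 13: signal(T5) -> count=1 queue=[] holders={T1,T2,T4}
Step 14: signal(T2) -> count=2 queue=[] holders={T1,T4}
Step 15: signal(T1) -> count=3 queue=[] holders={T4}
Step 16: wait(T5) -> count=2 queue=[] holders={T4,T5}
Final holders: {T4,T5} -> 2 thread(s)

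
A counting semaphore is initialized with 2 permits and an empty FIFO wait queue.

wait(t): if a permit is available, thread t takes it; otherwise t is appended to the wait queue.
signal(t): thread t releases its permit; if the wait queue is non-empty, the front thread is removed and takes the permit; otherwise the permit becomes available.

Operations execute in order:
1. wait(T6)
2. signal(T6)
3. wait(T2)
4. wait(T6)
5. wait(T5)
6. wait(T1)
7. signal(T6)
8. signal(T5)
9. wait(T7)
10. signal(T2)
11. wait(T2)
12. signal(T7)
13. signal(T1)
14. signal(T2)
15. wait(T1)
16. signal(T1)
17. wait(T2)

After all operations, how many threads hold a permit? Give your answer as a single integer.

Answer: 1

Derivation:
Step 1: wait(T6) -> count=1 queue=[] holders={T6}
Step 2: signal(T6) -> count=2 queue=[] holders={none}
Step 3: wait(T2) -> count=1 queue=[] holders={T2}
Step 4: wait(T6) -> count=0 queue=[] holders={T2,T6}
Step 5: wait(T5) -> count=0 queue=[T5] holders={T2,T6}
Step 6: wait(T1) -> count=0 queue=[T5,T1] holders={T2,T6}
Step 7: signal(T6) -> count=0 queue=[T1] holders={T2,T5}
Step 8: signal(T5) -> count=0 queue=[] holders={T1,T2}
Step 9: wait(T7) -> count=0 queue=[T7] holders={T1,T2}
Step 10: signal(T2) -> count=0 queue=[] holders={T1,T7}
Step 11: wait(T2) -> count=0 queue=[T2] holders={T1,T7}
Step 12: signal(T7) -> count=0 queue=[] holders={T1,T2}
Step 13: signal(T1) -> count=1 queue=[] holders={T2}
Step 14: signal(T2) -> count=2 queue=[] holders={none}
Step 15: wait(T1) -> count=1 queue=[] holders={T1}
Step 16: signal(T1) -> count=2 queue=[] holders={none}
Step 17: wait(T2) -> count=1 queue=[] holders={T2}
Final holders: {T2} -> 1 thread(s)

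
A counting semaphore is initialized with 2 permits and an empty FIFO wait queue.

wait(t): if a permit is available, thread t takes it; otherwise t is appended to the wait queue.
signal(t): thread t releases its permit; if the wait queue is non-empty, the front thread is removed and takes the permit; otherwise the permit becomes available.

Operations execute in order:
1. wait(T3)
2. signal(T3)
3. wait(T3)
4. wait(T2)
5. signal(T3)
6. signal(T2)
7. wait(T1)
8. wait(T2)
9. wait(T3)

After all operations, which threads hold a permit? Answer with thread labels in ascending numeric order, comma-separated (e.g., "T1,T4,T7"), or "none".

Answer: T1,T2

Derivation:
Step 1: wait(T3) -> count=1 queue=[] holders={T3}
Step 2: signal(T3) -> count=2 queue=[] holders={none}
Step 3: wait(T3) -> count=1 queue=[] holders={T3}
Step 4: wait(T2) -> count=0 queue=[] holders={T2,T3}
Step 5: signal(T3) -> count=1 queue=[] holders={T2}
Step 6: signal(T2) -> count=2 queue=[] holders={none}
Step 7: wait(T1) -> count=1 queue=[] holders={T1}
Step 8: wait(T2) -> count=0 queue=[] holders={T1,T2}
Step 9: wait(T3) -> count=0 queue=[T3] holders={T1,T2}
Final holders: T1,T2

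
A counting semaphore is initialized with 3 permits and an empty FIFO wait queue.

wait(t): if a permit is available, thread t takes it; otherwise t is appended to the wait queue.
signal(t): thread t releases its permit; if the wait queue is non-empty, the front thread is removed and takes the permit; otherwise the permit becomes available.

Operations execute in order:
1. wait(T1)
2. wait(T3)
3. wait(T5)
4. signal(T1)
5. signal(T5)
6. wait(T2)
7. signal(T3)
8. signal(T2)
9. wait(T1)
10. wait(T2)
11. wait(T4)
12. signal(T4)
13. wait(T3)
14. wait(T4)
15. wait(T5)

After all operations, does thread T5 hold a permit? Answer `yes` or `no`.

Step 1: wait(T1) -> count=2 queue=[] holders={T1}
Step 2: wait(T3) -> count=1 queue=[] holders={T1,T3}
Step 3: wait(T5) -> count=0 queue=[] holders={T1,T3,T5}
Step 4: signal(T1) -> count=1 queue=[] holders={T3,T5}
Step 5: signal(T5) -> count=2 queue=[] holders={T3}
Step 6: wait(T2) -> count=1 queue=[] holders={T2,T3}
Step 7: signal(T3) -> count=2 queue=[] holders={T2}
Step 8: signal(T2) -> count=3 queue=[] holders={none}
Step 9: wait(T1) -> count=2 queue=[] holders={T1}
Step 10: wait(T2) -> count=1 queue=[] holders={T1,T2}
Step 11: wait(T4) -> count=0 queue=[] holders={T1,T2,T4}
Step 12: signal(T4) -> count=1 queue=[] holders={T1,T2}
Step 13: wait(T3) -> count=0 queue=[] holders={T1,T2,T3}
Step 14: wait(T4) -> count=0 queue=[T4] holders={T1,T2,T3}
Step 15: wait(T5) -> count=0 queue=[T4,T5] holders={T1,T2,T3}
Final holders: {T1,T2,T3} -> T5 not in holders

Answer: no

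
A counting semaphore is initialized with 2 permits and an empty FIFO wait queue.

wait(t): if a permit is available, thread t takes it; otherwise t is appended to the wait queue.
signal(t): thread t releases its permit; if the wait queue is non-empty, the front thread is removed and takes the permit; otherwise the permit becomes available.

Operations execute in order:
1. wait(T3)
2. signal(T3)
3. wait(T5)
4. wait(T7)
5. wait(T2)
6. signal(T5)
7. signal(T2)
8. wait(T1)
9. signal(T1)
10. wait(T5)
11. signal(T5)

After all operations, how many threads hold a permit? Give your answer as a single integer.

Answer: 1

Derivation:
Step 1: wait(T3) -> count=1 queue=[] holders={T3}
Step 2: signal(T3) -> count=2 queue=[] holders={none}
Step 3: wait(T5) -> count=1 queue=[] holders={T5}
Step 4: wait(T7) -> count=0 queue=[] holders={T5,T7}
Step 5: wait(T2) -> count=0 queue=[T2] holders={T5,T7}
Step 6: signal(T5) -> count=0 queue=[] holders={T2,T7}
Step 7: signal(T2) -> count=1 queue=[] holders={T7}
Step 8: wait(T1) -> count=0 queue=[] holders={T1,T7}
Step 9: signal(T1) -> count=1 queue=[] holders={T7}
Step 10: wait(T5) -> count=0 queue=[] holders={T5,T7}
Step 11: signal(T5) -> count=1 queue=[] holders={T7}
Final holders: {T7} -> 1 thread(s)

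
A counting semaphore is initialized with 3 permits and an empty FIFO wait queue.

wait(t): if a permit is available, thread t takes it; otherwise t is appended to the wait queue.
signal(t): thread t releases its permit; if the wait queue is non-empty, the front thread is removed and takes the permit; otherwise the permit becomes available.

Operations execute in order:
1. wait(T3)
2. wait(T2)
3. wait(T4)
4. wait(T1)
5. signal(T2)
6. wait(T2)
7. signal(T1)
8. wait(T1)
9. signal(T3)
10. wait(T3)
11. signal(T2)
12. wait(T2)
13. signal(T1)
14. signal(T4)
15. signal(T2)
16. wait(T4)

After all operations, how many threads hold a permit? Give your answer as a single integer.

Step 1: wait(T3) -> count=2 queue=[] holders={T3}
Step 2: wait(T2) -> count=1 queue=[] holders={T2,T3}
Step 3: wait(T4) -> count=0 queue=[] holders={T2,T3,T4}
Step 4: wait(T1) -> count=0 queue=[T1] holders={T2,T3,T4}
Step 5: signal(T2) -> count=0 queue=[] holders={T1,T3,T4}
Step 6: wait(T2) -> count=0 queue=[T2] holders={T1,T3,T4}
Step 7: signal(T1) -> count=0 queue=[] holders={T2,T3,T4}
Step 8: wait(T1) -> count=0 queue=[T1] holders={T2,T3,T4}
Step 9: signal(T3) -> count=0 queue=[] holders={T1,T2,T4}
Step 10: wait(T3) -> count=0 queue=[T3] holders={T1,T2,T4}
Step 11: signal(T2) -> count=0 queue=[] holders={T1,T3,T4}
Step 12: wait(T2) -> count=0 queue=[T2] holders={T1,T3,T4}
Step 13: signal(T1) -> count=0 queue=[] holders={T2,T3,T4}
Step 14: signal(T4) -> count=1 queue=[] holders={T2,T3}
Step 15: signal(T2) -> count=2 queue=[] holders={T3}
Step 16: wait(T4) -> count=1 queue=[] holders={T3,T4}
Final holders: {T3,T4} -> 2 thread(s)

Answer: 2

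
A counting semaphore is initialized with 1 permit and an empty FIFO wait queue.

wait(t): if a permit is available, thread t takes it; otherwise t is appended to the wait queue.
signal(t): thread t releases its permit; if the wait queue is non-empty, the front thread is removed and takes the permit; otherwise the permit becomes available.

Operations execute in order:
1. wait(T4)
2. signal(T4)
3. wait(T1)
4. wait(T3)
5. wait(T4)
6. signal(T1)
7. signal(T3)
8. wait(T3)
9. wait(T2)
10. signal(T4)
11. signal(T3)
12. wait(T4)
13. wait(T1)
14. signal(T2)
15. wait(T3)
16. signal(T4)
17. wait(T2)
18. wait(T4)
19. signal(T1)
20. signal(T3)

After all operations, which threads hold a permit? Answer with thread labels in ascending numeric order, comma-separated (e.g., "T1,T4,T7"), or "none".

Answer: T2

Derivation:
Step 1: wait(T4) -> count=0 queue=[] holders={T4}
Step 2: signal(T4) -> count=1 queue=[] holders={none}
Step 3: wait(T1) -> count=0 queue=[] holders={T1}
Step 4: wait(T3) -> count=0 queue=[T3] holders={T1}
Step 5: wait(T4) -> count=0 queue=[T3,T4] holders={T1}
Step 6: signal(T1) -> count=0 queue=[T4] holders={T3}
Step 7: signal(T3) -> count=0 queue=[] holders={T4}
Step 8: wait(T3) -> count=0 queue=[T3] holders={T4}
Step 9: wait(T2) -> count=0 queue=[T3,T2] holders={T4}
Step 10: signal(T4) -> count=0 queue=[T2] holders={T3}
Step 11: signal(T3) -> count=0 queue=[] holders={T2}
Step 12: wait(T4) -> count=0 queue=[T4] holders={T2}
Step 13: wait(T1) -> count=0 queue=[T4,T1] holders={T2}
Step 14: signal(T2) -> count=0 queue=[T1] holders={T4}
Step 15: wait(T3) -> count=0 queue=[T1,T3] holders={T4}
Step 16: signal(T4) -> count=0 queue=[T3] holders={T1}
Step 17: wait(T2) -> count=0 queue=[T3,T2] holders={T1}
Step 18: wait(T4) -> count=0 queue=[T3,T2,T4] holders={T1}
Step 19: signal(T1) -> count=0 queue=[T2,T4] holders={T3}
Step 20: signal(T3) -> count=0 queue=[T4] holders={T2}
Final holders: T2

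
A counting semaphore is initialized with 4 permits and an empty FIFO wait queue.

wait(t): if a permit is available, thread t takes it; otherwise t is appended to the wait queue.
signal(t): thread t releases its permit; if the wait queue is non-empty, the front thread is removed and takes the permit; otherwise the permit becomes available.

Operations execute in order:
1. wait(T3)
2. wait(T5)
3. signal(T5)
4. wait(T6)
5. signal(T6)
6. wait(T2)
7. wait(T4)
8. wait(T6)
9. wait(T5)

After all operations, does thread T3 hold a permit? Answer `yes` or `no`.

Answer: yes

Derivation:
Step 1: wait(T3) -> count=3 queue=[] holders={T3}
Step 2: wait(T5) -> count=2 queue=[] holders={T3,T5}
Step 3: signal(T5) -> count=3 queue=[] holders={T3}
Step 4: wait(T6) -> count=2 queue=[] holders={T3,T6}
Step 5: signal(T6) -> count=3 queue=[] holders={T3}
Step 6: wait(T2) -> count=2 queue=[] holders={T2,T3}
Step 7: wait(T4) -> count=1 queue=[] holders={T2,T3,T4}
Step 8: wait(T6) -> count=0 queue=[] holders={T2,T3,T4,T6}
Step 9: wait(T5) -> count=0 queue=[T5] holders={T2,T3,T4,T6}
Final holders: {T2,T3,T4,T6} -> T3 in holders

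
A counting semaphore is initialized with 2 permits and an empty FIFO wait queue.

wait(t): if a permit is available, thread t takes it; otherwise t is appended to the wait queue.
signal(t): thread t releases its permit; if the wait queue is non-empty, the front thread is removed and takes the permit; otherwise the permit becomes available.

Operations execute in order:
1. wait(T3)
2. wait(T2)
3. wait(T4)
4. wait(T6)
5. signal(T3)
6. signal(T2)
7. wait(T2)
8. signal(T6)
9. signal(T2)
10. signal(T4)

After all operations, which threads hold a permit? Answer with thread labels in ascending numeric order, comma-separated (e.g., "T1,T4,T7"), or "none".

Answer: none

Derivation:
Step 1: wait(T3) -> count=1 queue=[] holders={T3}
Step 2: wait(T2) -> count=0 queue=[] holders={T2,T3}
Step 3: wait(T4) -> count=0 queue=[T4] holders={T2,T3}
Step 4: wait(T6) -> count=0 queue=[T4,T6] holders={T2,T3}
Step 5: signal(T3) -> count=0 queue=[T6] holders={T2,T4}
Step 6: signal(T2) -> count=0 queue=[] holders={T4,T6}
Step 7: wait(T2) -> count=0 queue=[T2] holders={T4,T6}
Step 8: signal(T6) -> count=0 queue=[] holders={T2,T4}
Step 9: signal(T2) -> count=1 queue=[] holders={T4}
Step 10: signal(T4) -> count=2 queue=[] holders={none}
Final holders: none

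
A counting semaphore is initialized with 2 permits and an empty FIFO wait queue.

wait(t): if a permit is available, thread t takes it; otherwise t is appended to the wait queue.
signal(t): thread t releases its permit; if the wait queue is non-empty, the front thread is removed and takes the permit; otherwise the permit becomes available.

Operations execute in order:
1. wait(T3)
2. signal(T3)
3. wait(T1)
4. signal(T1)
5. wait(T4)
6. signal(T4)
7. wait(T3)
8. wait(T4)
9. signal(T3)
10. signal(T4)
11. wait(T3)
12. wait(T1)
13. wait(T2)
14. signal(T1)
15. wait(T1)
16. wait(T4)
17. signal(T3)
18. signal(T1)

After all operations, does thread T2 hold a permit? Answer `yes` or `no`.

Answer: yes

Derivation:
Step 1: wait(T3) -> count=1 queue=[] holders={T3}
Step 2: signal(T3) -> count=2 queue=[] holders={none}
Step 3: wait(T1) -> count=1 queue=[] holders={T1}
Step 4: signal(T1) -> count=2 queue=[] holders={none}
Step 5: wait(T4) -> count=1 queue=[] holders={T4}
Step 6: signal(T4) -> count=2 queue=[] holders={none}
Step 7: wait(T3) -> count=1 queue=[] holders={T3}
Step 8: wait(T4) -> count=0 queue=[] holders={T3,T4}
Step 9: signal(T3) -> count=1 queue=[] holders={T4}
Step 10: signal(T4) -> count=2 queue=[] holders={none}
Step 11: wait(T3) -> count=1 queue=[] holders={T3}
Step 12: wait(T1) -> count=0 queue=[] holders={T1,T3}
Step 13: wait(T2) -> count=0 queue=[T2] holders={T1,T3}
Step 14: signal(T1) -> count=0 queue=[] holders={T2,T3}
Step 15: wait(T1) -> count=0 queue=[T1] holders={T2,T3}
Step 16: wait(T4) -> count=0 queue=[T1,T4] holders={T2,T3}
Step 17: signal(T3) -> count=0 queue=[T4] holders={T1,T2}
Step 18: signal(T1) -> count=0 queue=[] holders={T2,T4}
Final holders: {T2,T4} -> T2 in holders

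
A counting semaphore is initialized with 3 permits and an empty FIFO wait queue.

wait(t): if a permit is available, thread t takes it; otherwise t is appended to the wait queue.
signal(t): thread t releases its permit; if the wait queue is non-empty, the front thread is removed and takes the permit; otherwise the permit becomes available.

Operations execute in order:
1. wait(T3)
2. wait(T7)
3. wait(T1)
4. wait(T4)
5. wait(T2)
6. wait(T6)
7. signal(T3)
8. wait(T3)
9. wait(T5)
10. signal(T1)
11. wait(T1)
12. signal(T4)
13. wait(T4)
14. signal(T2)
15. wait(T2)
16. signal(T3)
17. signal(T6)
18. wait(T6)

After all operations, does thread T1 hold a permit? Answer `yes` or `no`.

Answer: yes

Derivation:
Step 1: wait(T3) -> count=2 queue=[] holders={T3}
Step 2: wait(T7) -> count=1 queue=[] holders={T3,T7}
Step 3: wait(T1) -> count=0 queue=[] holders={T1,T3,T7}
Step 4: wait(T4) -> count=0 queue=[T4] holders={T1,T3,T7}
Step 5: wait(T2) -> count=0 queue=[T4,T2] holders={T1,T3,T7}
Step 6: wait(T6) -> count=0 queue=[T4,T2,T6] holders={T1,T3,T7}
Step 7: signal(T3) -> count=0 queue=[T2,T6] holders={T1,T4,T7}
Step 8: wait(T3) -> count=0 queue=[T2,T6,T3] holders={T1,T4,T7}
Step 9: wait(T5) -> count=0 queue=[T2,T6,T3,T5] holders={T1,T4,T7}
Step 10: signal(T1) -> count=0 queue=[T6,T3,T5] holders={T2,T4,T7}
Step 11: wait(T1) -> count=0 queue=[T6,T3,T5,T1] holders={T2,T4,T7}
Step 12: signal(T4) -> count=0 queue=[T3,T5,T1] holders={T2,T6,T7}
Step 13: wait(T4) -> count=0 queue=[T3,T5,T1,T4] holders={T2,T6,T7}
Step 14: signal(T2) -> count=0 queue=[T5,T1,T4] holders={T3,T6,T7}
Step 15: wait(T2) -> count=0 queue=[T5,T1,T4,T2] holders={T3,T6,T7}
Step 16: signal(T3) -> count=0 queue=[T1,T4,T2] holders={T5,T6,T7}
Step 17: signal(T6) -> count=0 queue=[T4,T2] holders={T1,T5,T7}
Step 18: wait(T6) -> count=0 queue=[T4,T2,T6] holders={T1,T5,T7}
Final holders: {T1,T5,T7} -> T1 in holders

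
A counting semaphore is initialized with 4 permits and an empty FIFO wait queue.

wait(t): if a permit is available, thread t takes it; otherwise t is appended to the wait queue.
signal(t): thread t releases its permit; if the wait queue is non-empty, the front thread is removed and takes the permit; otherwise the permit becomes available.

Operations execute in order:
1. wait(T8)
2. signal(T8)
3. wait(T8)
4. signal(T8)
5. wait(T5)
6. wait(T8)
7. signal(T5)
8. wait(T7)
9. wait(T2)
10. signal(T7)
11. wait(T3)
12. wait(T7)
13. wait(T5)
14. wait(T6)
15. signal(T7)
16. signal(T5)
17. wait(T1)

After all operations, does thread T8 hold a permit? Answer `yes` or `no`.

Answer: yes

Derivation:
Step 1: wait(T8) -> count=3 queue=[] holders={T8}
Step 2: signal(T8) -> count=4 queue=[] holders={none}
Step 3: wait(T8) -> count=3 queue=[] holders={T8}
Step 4: signal(T8) -> count=4 queue=[] holders={none}
Step 5: wait(T5) -> count=3 queue=[] holders={T5}
Step 6: wait(T8) -> count=2 queue=[] holders={T5,T8}
Step 7: signal(T5) -> count=3 queue=[] holders={T8}
Step 8: wait(T7) -> count=2 queue=[] holders={T7,T8}
Step 9: wait(T2) -> count=1 queue=[] holders={T2,T7,T8}
Step 10: signal(T7) -> count=2 queue=[] holders={T2,T8}
Step 11: wait(T3) -> count=1 queue=[] holders={T2,T3,T8}
Step 12: wait(T7) -> count=0 queue=[] holders={T2,T3,T7,T8}
Step 13: wait(T5) -> count=0 queue=[T5] holders={T2,T3,T7,T8}
Step 14: wait(T6) -> count=0 queue=[T5,T6] holders={T2,T3,T7,T8}
Step 15: signal(T7) -> count=0 queue=[T6] holders={T2,T3,T5,T8}
Step 16: signal(T5) -> count=0 queue=[] holders={T2,T3,T6,T8}
Step 17: wait(T1) -> count=0 queue=[T1] holders={T2,T3,T6,T8}
Final holders: {T2,T3,T6,T8} -> T8 in holders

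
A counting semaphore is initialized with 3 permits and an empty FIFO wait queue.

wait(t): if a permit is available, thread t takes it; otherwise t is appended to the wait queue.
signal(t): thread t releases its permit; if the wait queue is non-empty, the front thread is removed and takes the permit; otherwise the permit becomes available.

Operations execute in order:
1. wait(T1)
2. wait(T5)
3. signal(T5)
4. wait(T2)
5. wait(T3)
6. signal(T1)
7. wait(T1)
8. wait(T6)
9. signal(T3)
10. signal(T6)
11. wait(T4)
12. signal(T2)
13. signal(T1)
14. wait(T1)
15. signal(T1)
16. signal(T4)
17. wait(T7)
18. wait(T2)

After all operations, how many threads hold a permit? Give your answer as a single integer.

Answer: 2

Derivation:
Step 1: wait(T1) -> count=2 queue=[] holders={T1}
Step 2: wait(T5) -> count=1 queue=[] holders={T1,T5}
Step 3: signal(T5) -> count=2 queue=[] holders={T1}
Step 4: wait(T2) -> count=1 queue=[] holders={T1,T2}
Step 5: wait(T3) -> count=0 queue=[] holders={T1,T2,T3}
Step 6: signal(T1) -> count=1 queue=[] holders={T2,T3}
Step 7: wait(T1) -> count=0 queue=[] holders={T1,T2,T3}
Step 8: wait(T6) -> count=0 queue=[T6] holders={T1,T2,T3}
Step 9: signal(T3) -> count=0 queue=[] holders={T1,T2,T6}
Step 10: signal(T6) -> count=1 queue=[] holders={T1,T2}
Step 11: wait(T4) -> count=0 queue=[] holders={T1,T2,T4}
Step 12: signal(T2) -> count=1 queue=[] holders={T1,T4}
Step 13: signal(T1) -> count=2 queue=[] holders={T4}
Step 14: wait(T1) -> count=1 queue=[] holders={T1,T4}
Step 15: signal(T1) -> count=2 queue=[] holders={T4}
Step 16: signal(T4) -> count=3 queue=[] holders={none}
Step 17: wait(T7) -> count=2 queue=[] holders={T7}
Step 18: wait(T2) -> count=1 queue=[] holders={T2,T7}
Final holders: {T2,T7} -> 2 thread(s)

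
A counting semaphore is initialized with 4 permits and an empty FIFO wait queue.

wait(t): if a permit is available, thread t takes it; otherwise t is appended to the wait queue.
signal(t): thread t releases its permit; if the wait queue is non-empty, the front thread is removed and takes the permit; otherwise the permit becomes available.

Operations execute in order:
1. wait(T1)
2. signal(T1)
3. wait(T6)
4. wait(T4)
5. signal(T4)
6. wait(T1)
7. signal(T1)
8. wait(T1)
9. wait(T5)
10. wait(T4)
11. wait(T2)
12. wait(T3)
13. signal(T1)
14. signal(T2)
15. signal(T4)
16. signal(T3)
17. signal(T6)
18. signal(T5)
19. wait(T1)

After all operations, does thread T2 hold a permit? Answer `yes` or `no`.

Answer: no

Derivation:
Step 1: wait(T1) -> count=3 queue=[] holders={T1}
Step 2: signal(T1) -> count=4 queue=[] holders={none}
Step 3: wait(T6) -> count=3 queue=[] holders={T6}
Step 4: wait(T4) -> count=2 queue=[] holders={T4,T6}
Step 5: signal(T4) -> count=3 queue=[] holders={T6}
Step 6: wait(T1) -> count=2 queue=[] holders={T1,T6}
Step 7: signal(T1) -> count=3 queue=[] holders={T6}
Step 8: wait(T1) -> count=2 queue=[] holders={T1,T6}
Step 9: wait(T5) -> count=1 queue=[] holders={T1,T5,T6}
Step 10: wait(T4) -> count=0 queue=[] holders={T1,T4,T5,T6}
Step 11: wait(T2) -> count=0 queue=[T2] holders={T1,T4,T5,T6}
Step 12: wait(T3) -> count=0 queue=[T2,T3] holders={T1,T4,T5,T6}
Step 13: signal(T1) -> count=0 queue=[T3] holders={T2,T4,T5,T6}
Step 14: signal(T2) -> count=0 queue=[] holders={T3,T4,T5,T6}
Step 15: signal(T4) -> count=1 queue=[] holders={T3,T5,T6}
Step 16: signal(T3) -> count=2 queue=[] holders={T5,T6}
Step 17: signal(T6) -> count=3 queue=[] holders={T5}
Step 18: signal(T5) -> count=4 queue=[] holders={none}
Step 19: wait(T1) -> count=3 queue=[] holders={T1}
Final holders: {T1} -> T2 not in holders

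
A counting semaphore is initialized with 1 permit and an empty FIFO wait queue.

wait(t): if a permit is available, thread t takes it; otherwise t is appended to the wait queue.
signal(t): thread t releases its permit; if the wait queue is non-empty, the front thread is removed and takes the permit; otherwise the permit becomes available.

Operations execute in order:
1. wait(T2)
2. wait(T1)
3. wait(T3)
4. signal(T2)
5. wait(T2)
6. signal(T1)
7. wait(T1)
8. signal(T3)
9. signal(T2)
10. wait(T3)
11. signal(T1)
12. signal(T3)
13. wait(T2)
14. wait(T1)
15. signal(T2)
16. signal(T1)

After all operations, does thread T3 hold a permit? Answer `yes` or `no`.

Step 1: wait(T2) -> count=0 queue=[] holders={T2}
Step 2: wait(T1) -> count=0 queue=[T1] holders={T2}
Step 3: wait(T3) -> count=0 queue=[T1,T3] holders={T2}
Step 4: signal(T2) -> count=0 queue=[T3] holders={T1}
Step 5: wait(T2) -> count=0 queue=[T3,T2] holders={T1}
Step 6: signal(T1) -> count=0 queue=[T2] holders={T3}
Step 7: wait(T1) -> count=0 queue=[T2,T1] holders={T3}
Step 8: signal(T3) -> count=0 queue=[T1] holders={T2}
Step 9: signal(T2) -> count=0 queue=[] holders={T1}
Step 10: wait(T3) -> count=0 queue=[T3] holders={T1}
Step 11: signal(T1) -> count=0 queue=[] holders={T3}
Step 12: signal(T3) -> count=1 queue=[] holders={none}
Step 13: wait(T2) -> count=0 queue=[] holders={T2}
Step 14: wait(T1) -> count=0 queue=[T1] holders={T2}
Step 15: signal(T2) -> count=0 queue=[] holders={T1}
Step 16: signal(T1) -> count=1 queue=[] holders={none}
Final holders: {none} -> T3 not in holders

Answer: no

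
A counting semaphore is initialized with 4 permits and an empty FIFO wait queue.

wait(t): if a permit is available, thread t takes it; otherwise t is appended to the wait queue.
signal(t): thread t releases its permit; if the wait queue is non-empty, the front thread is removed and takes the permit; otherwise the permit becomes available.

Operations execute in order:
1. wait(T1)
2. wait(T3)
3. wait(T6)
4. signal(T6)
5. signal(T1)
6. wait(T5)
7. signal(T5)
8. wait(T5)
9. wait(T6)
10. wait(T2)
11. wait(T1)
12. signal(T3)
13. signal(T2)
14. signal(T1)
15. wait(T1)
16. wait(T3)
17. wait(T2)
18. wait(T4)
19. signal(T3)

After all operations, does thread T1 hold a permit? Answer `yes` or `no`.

Step 1: wait(T1) -> count=3 queue=[] holders={T1}
Step 2: wait(T3) -> count=2 queue=[] holders={T1,T3}
Step 3: wait(T6) -> count=1 queue=[] holders={T1,T3,T6}
Step 4: signal(T6) -> count=2 queue=[] holders={T1,T3}
Step 5: signal(T1) -> count=3 queue=[] holders={T3}
Step 6: wait(T5) -> count=2 queue=[] holders={T3,T5}
Step 7: signal(T5) -> count=3 queue=[] holders={T3}
Step 8: wait(T5) -> count=2 queue=[] holders={T3,T5}
Step 9: wait(T6) -> count=1 queue=[] holders={T3,T5,T6}
Step 10: wait(T2) -> count=0 queue=[] holders={T2,T3,T5,T6}
Step 11: wait(T1) -> count=0 queue=[T1] holders={T2,T3,T5,T6}
Step 12: signal(T3) -> count=0 queue=[] holders={T1,T2,T5,T6}
Step 13: signal(T2) -> count=1 queue=[] holders={T1,T5,T6}
Step 14: signal(T1) -> count=2 queue=[] holders={T5,T6}
Step 15: wait(T1) -> count=1 queue=[] holders={T1,T5,T6}
Step 16: wait(T3) -> count=0 queue=[] holders={T1,T3,T5,T6}
Step 17: wait(T2) -> count=0 queue=[T2] holders={T1,T3,T5,T6}
Step 18: wait(T4) -> count=0 queue=[T2,T4] holders={T1,T3,T5,T6}
Step 19: signal(T3) -> count=0 queue=[T4] holders={T1,T2,T5,T6}
Final holders: {T1,T2,T5,T6} -> T1 in holders

Answer: yes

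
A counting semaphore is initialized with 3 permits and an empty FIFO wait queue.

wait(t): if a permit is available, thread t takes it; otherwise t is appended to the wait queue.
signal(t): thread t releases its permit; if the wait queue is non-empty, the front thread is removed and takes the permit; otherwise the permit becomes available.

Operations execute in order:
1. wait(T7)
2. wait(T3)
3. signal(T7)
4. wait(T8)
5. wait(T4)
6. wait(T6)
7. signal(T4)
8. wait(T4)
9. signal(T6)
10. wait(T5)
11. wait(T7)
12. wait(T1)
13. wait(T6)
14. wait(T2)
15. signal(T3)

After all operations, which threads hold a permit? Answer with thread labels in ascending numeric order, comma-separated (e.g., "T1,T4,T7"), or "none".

Answer: T4,T5,T8

Derivation:
Step 1: wait(T7) -> count=2 queue=[] holders={T7}
Step 2: wait(T3) -> count=1 queue=[] holders={T3,T7}
Step 3: signal(T7) -> count=2 queue=[] holders={T3}
Step 4: wait(T8) -> count=1 queue=[] holders={T3,T8}
Step 5: wait(T4) -> count=0 queue=[] holders={T3,T4,T8}
Step 6: wait(T6) -> count=0 queue=[T6] holders={T3,T4,T8}
Step 7: signal(T4) -> count=0 queue=[] holders={T3,T6,T8}
Step 8: wait(T4) -> count=0 queue=[T4] holders={T3,T6,T8}
Step 9: signal(T6) -> count=0 queue=[] holders={T3,T4,T8}
Step 10: wait(T5) -> count=0 queue=[T5] holders={T3,T4,T8}
Step 11: wait(T7) -> count=0 queue=[T5,T7] holders={T3,T4,T8}
Step 12: wait(T1) -> count=0 queue=[T5,T7,T1] holders={T3,T4,T8}
Step 13: wait(T6) -> count=0 queue=[T5,T7,T1,T6] holders={T3,T4,T8}
Step 14: wait(T2) -> count=0 queue=[T5,T7,T1,T6,T2] holders={T3,T4,T8}
Step 15: signal(T3) -> count=0 queue=[T7,T1,T6,T2] holders={T4,T5,T8}
Final holders: T4,T5,T8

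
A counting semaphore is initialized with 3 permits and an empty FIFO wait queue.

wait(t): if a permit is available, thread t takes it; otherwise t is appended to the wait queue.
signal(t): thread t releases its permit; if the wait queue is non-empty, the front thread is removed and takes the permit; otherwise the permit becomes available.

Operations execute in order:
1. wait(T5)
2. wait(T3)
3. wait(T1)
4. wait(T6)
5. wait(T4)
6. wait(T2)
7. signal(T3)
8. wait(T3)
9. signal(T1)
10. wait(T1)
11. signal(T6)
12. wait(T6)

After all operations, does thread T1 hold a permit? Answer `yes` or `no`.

Step 1: wait(T5) -> count=2 queue=[] holders={T5}
Step 2: wait(T3) -> count=1 queue=[] holders={T3,T5}
Step 3: wait(T1) -> count=0 queue=[] holders={T1,T3,T5}
Step 4: wait(T6) -> count=0 queue=[T6] holders={T1,T3,T5}
Step 5: wait(T4) -> count=0 queue=[T6,T4] holders={T1,T3,T5}
Step 6: wait(T2) -> count=0 queue=[T6,T4,T2] holders={T1,T3,T5}
Step 7: signal(T3) -> count=0 queue=[T4,T2] holders={T1,T5,T6}
Step 8: wait(T3) -> count=0 queue=[T4,T2,T3] holders={T1,T5,T6}
Step 9: signal(T1) -> count=0 queue=[T2,T3] holders={T4,T5,T6}
Step 10: wait(T1) -> count=0 queue=[T2,T3,T1] holders={T4,T5,T6}
Step 11: signal(T6) -> count=0 queue=[T3,T1] holders={T2,T4,T5}
Step 12: wait(T6) -> count=0 queue=[T3,T1,T6] holders={T2,T4,T5}
Final holders: {T2,T4,T5} -> T1 not in holders

Answer: no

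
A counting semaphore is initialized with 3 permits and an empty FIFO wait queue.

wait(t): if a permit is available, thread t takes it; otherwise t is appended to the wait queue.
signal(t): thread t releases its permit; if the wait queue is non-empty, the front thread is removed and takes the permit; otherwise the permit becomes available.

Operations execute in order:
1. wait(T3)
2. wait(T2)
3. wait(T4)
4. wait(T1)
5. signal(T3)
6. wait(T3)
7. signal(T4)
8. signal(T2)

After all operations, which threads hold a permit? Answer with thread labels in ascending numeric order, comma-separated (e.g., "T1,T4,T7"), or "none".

Step 1: wait(T3) -> count=2 queue=[] holders={T3}
Step 2: wait(T2) -> count=1 queue=[] holders={T2,T3}
Step 3: wait(T4) -> count=0 queue=[] holders={T2,T3,T4}
Step 4: wait(T1) -> count=0 queue=[T1] holders={T2,T3,T4}
Step 5: signal(T3) -> count=0 queue=[] holders={T1,T2,T4}
Step 6: wait(T3) -> count=0 queue=[T3] holders={T1,T2,T4}
Step 7: signal(T4) -> count=0 queue=[] holders={T1,T2,T3}
Step 8: signal(T2) -> count=1 queue=[] holders={T1,T3}
Final holders: T1,T3

Answer: T1,T3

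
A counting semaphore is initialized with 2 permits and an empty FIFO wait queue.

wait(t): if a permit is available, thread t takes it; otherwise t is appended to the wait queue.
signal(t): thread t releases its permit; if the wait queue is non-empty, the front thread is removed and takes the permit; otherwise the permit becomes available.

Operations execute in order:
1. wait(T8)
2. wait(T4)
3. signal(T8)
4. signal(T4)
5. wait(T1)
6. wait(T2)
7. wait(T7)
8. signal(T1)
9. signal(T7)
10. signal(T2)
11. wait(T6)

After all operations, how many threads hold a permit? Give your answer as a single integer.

Answer: 1

Derivation:
Step 1: wait(T8) -> count=1 queue=[] holders={T8}
Step 2: wait(T4) -> count=0 queue=[] holders={T4,T8}
Step 3: signal(T8) -> count=1 queue=[] holders={T4}
Step 4: signal(T4) -> count=2 queue=[] holders={none}
Step 5: wait(T1) -> count=1 queue=[] holders={T1}
Step 6: wait(T2) -> count=0 queue=[] holders={T1,T2}
Step 7: wait(T7) -> count=0 queue=[T7] holders={T1,T2}
Step 8: signal(T1) -> count=0 queue=[] holders={T2,T7}
Step 9: signal(T7) -> count=1 queue=[] holders={T2}
Step 10: signal(T2) -> count=2 queue=[] holders={none}
Step 11: wait(T6) -> count=1 queue=[] holders={T6}
Final holders: {T6} -> 1 thread(s)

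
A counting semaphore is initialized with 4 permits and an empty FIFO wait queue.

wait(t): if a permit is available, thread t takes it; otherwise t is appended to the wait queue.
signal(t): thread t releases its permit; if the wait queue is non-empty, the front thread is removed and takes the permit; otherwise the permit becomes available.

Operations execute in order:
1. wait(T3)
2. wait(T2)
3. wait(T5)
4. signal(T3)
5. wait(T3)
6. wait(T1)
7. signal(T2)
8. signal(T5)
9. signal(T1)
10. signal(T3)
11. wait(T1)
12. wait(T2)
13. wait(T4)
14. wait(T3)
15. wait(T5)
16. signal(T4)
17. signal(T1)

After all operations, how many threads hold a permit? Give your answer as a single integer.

Step 1: wait(T3) -> count=3 queue=[] holders={T3}
Step 2: wait(T2) -> count=2 queue=[] holders={T2,T3}
Step 3: wait(T5) -> count=1 queue=[] holders={T2,T3,T5}
Step 4: signal(T3) -> count=2 queue=[] holders={T2,T5}
Step 5: wait(T3) -> count=1 queue=[] holders={T2,T3,T5}
Step 6: wait(T1) -> count=0 queue=[] holders={T1,T2,T3,T5}
Step 7: signal(T2) -> count=1 queue=[] holders={T1,T3,T5}
Step 8: signal(T5) -> count=2 queue=[] holders={T1,T3}
Step 9: signal(T1) -> count=3 queue=[] holders={T3}
Step 10: signal(T3) -> count=4 queue=[] holders={none}
Step 11: wait(T1) -> count=3 queue=[] holders={T1}
Step 12: wait(T2) -> count=2 queue=[] holders={T1,T2}
Step 13: wait(T4) -> count=1 queue=[] holders={T1,T2,T4}
Step 14: wait(T3) -> count=0 queue=[] holders={T1,T2,T3,T4}
Step 15: wait(T5) -> count=0 queue=[T5] holders={T1,T2,T3,T4}
Step 16: signal(T4) -> count=0 queue=[] holders={T1,T2,T3,T5}
Step 17: signal(T1) -> count=1 queue=[] holders={T2,T3,T5}
Final holders: {T2,T3,T5} -> 3 thread(s)

Answer: 3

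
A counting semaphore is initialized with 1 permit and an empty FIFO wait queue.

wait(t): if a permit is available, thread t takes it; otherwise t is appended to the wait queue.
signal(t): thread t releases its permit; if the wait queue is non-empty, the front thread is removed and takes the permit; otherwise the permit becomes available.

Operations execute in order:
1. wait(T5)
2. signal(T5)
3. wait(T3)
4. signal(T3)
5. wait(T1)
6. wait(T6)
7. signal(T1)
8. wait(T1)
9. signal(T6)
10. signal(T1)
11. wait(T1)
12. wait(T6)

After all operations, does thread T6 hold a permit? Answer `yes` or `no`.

Answer: no

Derivation:
Step 1: wait(T5) -> count=0 queue=[] holders={T5}
Step 2: signal(T5) -> count=1 queue=[] holders={none}
Step 3: wait(T3) -> count=0 queue=[] holders={T3}
Step 4: signal(T3) -> count=1 queue=[] holders={none}
Step 5: wait(T1) -> count=0 queue=[] holders={T1}
Step 6: wait(T6) -> count=0 queue=[T6] holders={T1}
Step 7: signal(T1) -> count=0 queue=[] holders={T6}
Step 8: wait(T1) -> count=0 queue=[T1] holders={T6}
Step 9: signal(T6) -> count=0 queue=[] holders={T1}
Step 10: signal(T1) -> count=1 queue=[] holders={none}
Step 11: wait(T1) -> count=0 queue=[] holders={T1}
Step 12: wait(T6) -> count=0 queue=[T6] holders={T1}
Final holders: {T1} -> T6 not in holders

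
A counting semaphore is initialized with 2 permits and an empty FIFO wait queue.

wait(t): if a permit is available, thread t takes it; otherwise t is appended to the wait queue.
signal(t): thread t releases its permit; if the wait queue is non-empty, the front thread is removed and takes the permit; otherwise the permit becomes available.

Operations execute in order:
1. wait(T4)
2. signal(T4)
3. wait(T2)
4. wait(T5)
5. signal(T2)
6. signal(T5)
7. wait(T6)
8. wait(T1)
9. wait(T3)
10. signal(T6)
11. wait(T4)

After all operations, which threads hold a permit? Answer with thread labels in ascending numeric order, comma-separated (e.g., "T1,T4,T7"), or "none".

Step 1: wait(T4) -> count=1 queue=[] holders={T4}
Step 2: signal(T4) -> count=2 queue=[] holders={none}
Step 3: wait(T2) -> count=1 queue=[] holders={T2}
Step 4: wait(T5) -> count=0 queue=[] holders={T2,T5}
Step 5: signal(T2) -> count=1 queue=[] holders={T5}
Step 6: signal(T5) -> count=2 queue=[] holders={none}
Step 7: wait(T6) -> count=1 queue=[] holders={T6}
Step 8: wait(T1) -> count=0 queue=[] holders={T1,T6}
Step 9: wait(T3) -> count=0 queue=[T3] holders={T1,T6}
Step 10: signal(T6) -> count=0 queue=[] holders={T1,T3}
Step 11: wait(T4) -> count=0 queue=[T4] holders={T1,T3}
Final holders: T1,T3

Answer: T1,T3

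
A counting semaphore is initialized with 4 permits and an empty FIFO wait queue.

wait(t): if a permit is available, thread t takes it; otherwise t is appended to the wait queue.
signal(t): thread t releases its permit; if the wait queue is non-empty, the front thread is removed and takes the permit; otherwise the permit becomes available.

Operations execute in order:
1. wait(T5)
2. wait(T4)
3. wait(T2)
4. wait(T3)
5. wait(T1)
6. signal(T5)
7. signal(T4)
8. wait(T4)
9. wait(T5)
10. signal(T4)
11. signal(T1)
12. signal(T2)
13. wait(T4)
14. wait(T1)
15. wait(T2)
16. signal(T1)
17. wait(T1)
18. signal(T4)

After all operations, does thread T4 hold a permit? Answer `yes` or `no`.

Answer: no

Derivation:
Step 1: wait(T5) -> count=3 queue=[] holders={T5}
Step 2: wait(T4) -> count=2 queue=[] holders={T4,T5}
Step 3: wait(T2) -> count=1 queue=[] holders={T2,T4,T5}
Step 4: wait(T3) -> count=0 queue=[] holders={T2,T3,T4,T5}
Step 5: wait(T1) -> count=0 queue=[T1] holders={T2,T3,T4,T5}
Step 6: signal(T5) -> count=0 queue=[] holders={T1,T2,T3,T4}
Step 7: signal(T4) -> count=1 queue=[] holders={T1,T2,T3}
Step 8: wait(T4) -> count=0 queue=[] holders={T1,T2,T3,T4}
Step 9: wait(T5) -> count=0 queue=[T5] holders={T1,T2,T3,T4}
Step 10: signal(T4) -> count=0 queue=[] holders={T1,T2,T3,T5}
Step 11: signal(T1) -> count=1 queue=[] holders={T2,T3,T5}
Step 12: signal(T2) -> count=2 queue=[] holders={T3,T5}
Step 13: wait(T4) -> count=1 queue=[] holders={T3,T4,T5}
Step 14: wait(T1) -> count=0 queue=[] holders={T1,T3,T4,T5}
Step 15: wait(T2) -> count=0 queue=[T2] holders={T1,T3,T4,T5}
Step 16: signal(T1) -> count=0 queue=[] holders={T2,T3,T4,T5}
Step 17: wait(T1) -> count=0 queue=[T1] holders={T2,T3,T4,T5}
Step 18: signal(T4) -> count=0 queue=[] holders={T1,T2,T3,T5}
Final holders: {T1,T2,T3,T5} -> T4 not in holders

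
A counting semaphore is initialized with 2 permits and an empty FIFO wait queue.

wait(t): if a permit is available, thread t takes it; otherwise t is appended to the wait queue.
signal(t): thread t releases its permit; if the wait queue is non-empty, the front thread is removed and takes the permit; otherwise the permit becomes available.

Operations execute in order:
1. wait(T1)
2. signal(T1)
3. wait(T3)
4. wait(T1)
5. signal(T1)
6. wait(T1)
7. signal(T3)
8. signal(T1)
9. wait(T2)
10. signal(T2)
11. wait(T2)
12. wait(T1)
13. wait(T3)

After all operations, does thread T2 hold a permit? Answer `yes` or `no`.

Answer: yes

Derivation:
Step 1: wait(T1) -> count=1 queue=[] holders={T1}
Step 2: signal(T1) -> count=2 queue=[] holders={none}
Step 3: wait(T3) -> count=1 queue=[] holders={T3}
Step 4: wait(T1) -> count=0 queue=[] holders={T1,T3}
Step 5: signal(T1) -> count=1 queue=[] holders={T3}
Step 6: wait(T1) -> count=0 queue=[] holders={T1,T3}
Step 7: signal(T3) -> count=1 queue=[] holders={T1}
Step 8: signal(T1) -> count=2 queue=[] holders={none}
Step 9: wait(T2) -> count=1 queue=[] holders={T2}
Step 10: signal(T2) -> count=2 queue=[] holders={none}
Step 11: wait(T2) -> count=1 queue=[] holders={T2}
Step 12: wait(T1) -> count=0 queue=[] holders={T1,T2}
Step 13: wait(T3) -> count=0 queue=[T3] holders={T1,T2}
Final holders: {T1,T2} -> T2 in holders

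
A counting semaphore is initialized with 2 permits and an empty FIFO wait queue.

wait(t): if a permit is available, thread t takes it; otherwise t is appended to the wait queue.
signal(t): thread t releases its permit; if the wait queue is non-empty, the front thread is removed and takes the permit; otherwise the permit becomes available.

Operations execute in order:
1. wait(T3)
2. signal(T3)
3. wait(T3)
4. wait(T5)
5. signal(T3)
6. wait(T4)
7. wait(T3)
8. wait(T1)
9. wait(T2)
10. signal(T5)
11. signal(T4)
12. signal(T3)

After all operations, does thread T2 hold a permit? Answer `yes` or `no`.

Step 1: wait(T3) -> count=1 queue=[] holders={T3}
Step 2: signal(T3) -> count=2 queue=[] holders={none}
Step 3: wait(T3) -> count=1 queue=[] holders={T3}
Step 4: wait(T5) -> count=0 queue=[] holders={T3,T5}
Step 5: signal(T3) -> count=1 queue=[] holders={T5}
Step 6: wait(T4) -> count=0 queue=[] holders={T4,T5}
Step 7: wait(T3) -> count=0 queue=[T3] holders={T4,T5}
Step 8: wait(T1) -> count=0 queue=[T3,T1] holders={T4,T5}
Step 9: wait(T2) -> count=0 queue=[T3,T1,T2] holders={T4,T5}
Step 10: signal(T5) -> count=0 queue=[T1,T2] holders={T3,T4}
Step 11: signal(T4) -> count=0 queue=[T2] holders={T1,T3}
Step 12: signal(T3) -> count=0 queue=[] holders={T1,T2}
Final holders: {T1,T2} -> T2 in holders

Answer: yes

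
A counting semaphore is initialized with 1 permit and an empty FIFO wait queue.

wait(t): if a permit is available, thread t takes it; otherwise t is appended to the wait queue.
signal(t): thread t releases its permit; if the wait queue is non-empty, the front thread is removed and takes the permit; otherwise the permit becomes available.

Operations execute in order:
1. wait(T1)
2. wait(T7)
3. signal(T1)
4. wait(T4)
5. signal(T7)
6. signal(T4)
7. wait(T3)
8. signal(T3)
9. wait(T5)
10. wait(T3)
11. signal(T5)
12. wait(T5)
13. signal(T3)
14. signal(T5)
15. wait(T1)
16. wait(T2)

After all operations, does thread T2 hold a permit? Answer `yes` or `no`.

Step 1: wait(T1) -> count=0 queue=[] holders={T1}
Step 2: wait(T7) -> count=0 queue=[T7] holders={T1}
Step 3: signal(T1) -> count=0 queue=[] holders={T7}
Step 4: wait(T4) -> count=0 queue=[T4] holders={T7}
Step 5: signal(T7) -> count=0 queue=[] holders={T4}
Step 6: signal(T4) -> count=1 queue=[] holders={none}
Step 7: wait(T3) -> count=0 queue=[] holders={T3}
Step 8: signal(T3) -> count=1 queue=[] holders={none}
Step 9: wait(T5) -> count=0 queue=[] holders={T5}
Step 10: wait(T3) -> count=0 queue=[T3] holders={T5}
Step 11: signal(T5) -> count=0 queue=[] holders={T3}
Step 12: wait(T5) -> count=0 queue=[T5] holders={T3}
Step 13: signal(T3) -> count=0 queue=[] holders={T5}
Step 14: signal(T5) -> count=1 queue=[] holders={none}
Step 15: wait(T1) -> count=0 queue=[] holders={T1}
Step 16: wait(T2) -> count=0 queue=[T2] holders={T1}
Final holders: {T1} -> T2 not in holders

Answer: no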